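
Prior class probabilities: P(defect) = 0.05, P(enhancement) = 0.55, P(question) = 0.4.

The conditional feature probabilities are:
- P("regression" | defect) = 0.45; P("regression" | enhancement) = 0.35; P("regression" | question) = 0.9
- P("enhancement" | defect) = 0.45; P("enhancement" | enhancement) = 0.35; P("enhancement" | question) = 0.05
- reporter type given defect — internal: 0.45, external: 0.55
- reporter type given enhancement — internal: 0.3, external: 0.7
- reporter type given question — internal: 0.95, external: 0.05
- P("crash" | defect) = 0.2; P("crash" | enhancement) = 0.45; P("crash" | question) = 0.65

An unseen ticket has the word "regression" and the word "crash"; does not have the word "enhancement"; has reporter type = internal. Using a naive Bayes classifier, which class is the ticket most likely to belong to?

question

defect: 0.05 × 0.45 × (1−0.45) × 0.45 × 0.2 = 0.00111375
enhancement: 0.55 × 0.35 × (1−0.35) × 0.3 × 0.45 = 0.016891875
question: 0.4 × 0.9 × (1−0.05) × 0.95 × 0.65 = 0.211185
Highest score → question.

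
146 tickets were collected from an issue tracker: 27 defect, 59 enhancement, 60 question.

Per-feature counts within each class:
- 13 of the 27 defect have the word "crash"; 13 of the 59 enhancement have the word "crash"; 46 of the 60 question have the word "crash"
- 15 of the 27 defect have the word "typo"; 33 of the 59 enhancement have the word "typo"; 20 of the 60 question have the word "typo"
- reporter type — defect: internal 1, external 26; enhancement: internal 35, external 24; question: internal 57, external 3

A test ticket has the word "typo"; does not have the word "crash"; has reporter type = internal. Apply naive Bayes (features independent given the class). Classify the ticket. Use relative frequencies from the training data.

defect: (27/146) × (14/27) × (15/27) × (1/27) ≈ 0.00197305
enhancement: (59/146) × (46/59) × (33/59) × (35/59) ≈ 0.10454
question: (60/146) × (14/60) × (20/60) × (57/60) ≈ 0.0303653
Highest score → enhancement.

enhancement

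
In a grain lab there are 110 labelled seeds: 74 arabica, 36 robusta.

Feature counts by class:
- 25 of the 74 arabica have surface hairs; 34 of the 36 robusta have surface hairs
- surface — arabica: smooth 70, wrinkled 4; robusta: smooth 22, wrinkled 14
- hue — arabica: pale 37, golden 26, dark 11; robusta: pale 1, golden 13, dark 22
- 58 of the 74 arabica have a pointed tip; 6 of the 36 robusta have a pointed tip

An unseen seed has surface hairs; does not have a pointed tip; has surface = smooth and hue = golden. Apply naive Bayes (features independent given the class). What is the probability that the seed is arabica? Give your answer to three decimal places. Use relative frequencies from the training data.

arabica: (74/110) × (25/74) × (70/74) × (26/74) × (16/74) ≈ 0.0163322
robusta: (36/110) × (34/36) × (22/36) × (13/36) × (30/36) ≈ 0.0568416
P(arabica | x) = 0.0163322 / 0.0731738 ≈ 0.223

0.223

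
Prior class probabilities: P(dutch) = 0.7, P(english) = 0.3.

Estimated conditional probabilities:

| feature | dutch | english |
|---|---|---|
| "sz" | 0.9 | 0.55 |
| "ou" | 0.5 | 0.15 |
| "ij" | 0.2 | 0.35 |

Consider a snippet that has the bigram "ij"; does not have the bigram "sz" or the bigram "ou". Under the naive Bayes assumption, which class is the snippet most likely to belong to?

dutch: 0.7 × (1−0.9) × (1−0.5) × 0.2 = 0.007
english: 0.3 × (1−0.55) × (1−0.15) × 0.35 = 0.0401625
Highest score → english.

english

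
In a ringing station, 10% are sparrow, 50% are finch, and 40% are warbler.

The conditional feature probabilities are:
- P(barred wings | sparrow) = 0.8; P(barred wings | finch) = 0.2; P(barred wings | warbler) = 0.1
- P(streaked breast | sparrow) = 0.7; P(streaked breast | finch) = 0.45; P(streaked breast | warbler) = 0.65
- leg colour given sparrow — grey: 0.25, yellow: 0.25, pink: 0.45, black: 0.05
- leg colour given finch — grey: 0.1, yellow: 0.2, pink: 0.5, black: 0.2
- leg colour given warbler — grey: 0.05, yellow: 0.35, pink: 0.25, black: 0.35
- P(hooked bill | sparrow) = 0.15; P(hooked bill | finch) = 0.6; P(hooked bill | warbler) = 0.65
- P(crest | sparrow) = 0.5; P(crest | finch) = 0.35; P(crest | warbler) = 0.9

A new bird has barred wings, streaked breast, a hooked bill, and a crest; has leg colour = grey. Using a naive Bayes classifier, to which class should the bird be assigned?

sparrow

sparrow: 0.1 × 0.8 × 0.7 × 0.25 × 0.15 × 0.5 = 0.00105
finch: 0.5 × 0.2 × 0.45 × 0.1 × 0.6 × 0.35 = 0.000945
warbler: 0.4 × 0.1 × 0.65 × 0.05 × 0.65 × 0.9 = 0.0007605
Highest score → sparrow.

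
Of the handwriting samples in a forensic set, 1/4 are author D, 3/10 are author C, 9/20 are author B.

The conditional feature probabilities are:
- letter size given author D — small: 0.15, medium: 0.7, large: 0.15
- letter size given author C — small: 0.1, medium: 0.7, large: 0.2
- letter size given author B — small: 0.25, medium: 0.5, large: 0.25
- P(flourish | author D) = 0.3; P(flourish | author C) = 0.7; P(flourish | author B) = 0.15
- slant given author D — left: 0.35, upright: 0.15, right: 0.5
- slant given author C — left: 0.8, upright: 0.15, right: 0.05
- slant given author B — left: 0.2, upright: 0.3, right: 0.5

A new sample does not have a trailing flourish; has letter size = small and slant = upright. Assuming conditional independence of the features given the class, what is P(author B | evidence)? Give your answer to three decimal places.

author D: 0.25 × 0.15 × (1−0.3) × 0.15 = 0.0039375
author C: 0.3 × 0.1 × (1−0.7) × 0.15 = 0.00135
author B: 0.45 × 0.25 × (1−0.15) × 0.3 = 0.0286875
P(author B | x) = 0.0286875 / 0.033975 ≈ 0.844

0.844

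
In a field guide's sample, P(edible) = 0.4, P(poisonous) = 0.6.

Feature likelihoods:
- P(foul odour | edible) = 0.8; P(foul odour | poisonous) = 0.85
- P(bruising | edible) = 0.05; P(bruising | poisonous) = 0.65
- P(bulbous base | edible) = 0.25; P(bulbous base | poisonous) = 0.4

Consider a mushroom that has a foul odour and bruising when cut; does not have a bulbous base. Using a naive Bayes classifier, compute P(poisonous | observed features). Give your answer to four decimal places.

edible: 0.4 × 0.8 × 0.05 × (1−0.25) = 0.012
poisonous: 0.6 × 0.85 × 0.65 × (1−0.4) = 0.1989
P(poisonous | x) = 0.1989 / 0.2109 ≈ 0.9431

0.9431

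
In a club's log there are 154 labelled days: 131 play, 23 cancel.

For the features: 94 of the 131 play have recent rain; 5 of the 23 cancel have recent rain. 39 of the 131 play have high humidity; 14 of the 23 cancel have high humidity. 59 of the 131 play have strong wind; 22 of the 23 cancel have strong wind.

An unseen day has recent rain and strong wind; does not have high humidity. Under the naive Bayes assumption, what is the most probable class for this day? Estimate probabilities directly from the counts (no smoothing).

play

play: (131/154) × (94/131) × (92/131) × (59/131) ≈ 0.193065
cancel: (23/154) × (5/23) × (9/23) × (22/23) ≈ 0.0121523
Highest score → play.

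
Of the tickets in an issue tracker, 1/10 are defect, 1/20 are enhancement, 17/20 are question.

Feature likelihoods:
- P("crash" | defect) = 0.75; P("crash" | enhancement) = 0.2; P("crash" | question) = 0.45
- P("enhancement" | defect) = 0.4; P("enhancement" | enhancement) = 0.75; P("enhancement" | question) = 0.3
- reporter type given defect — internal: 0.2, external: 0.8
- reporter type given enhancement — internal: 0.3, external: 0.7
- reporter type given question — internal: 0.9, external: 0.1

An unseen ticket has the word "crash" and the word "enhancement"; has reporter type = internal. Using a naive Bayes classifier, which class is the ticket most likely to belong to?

question

defect: 0.1 × 0.75 × 0.4 × 0.2 = 0.006
enhancement: 0.05 × 0.2 × 0.75 × 0.3 = 0.00225
question: 0.85 × 0.45 × 0.3 × 0.9 = 0.103275
Highest score → question.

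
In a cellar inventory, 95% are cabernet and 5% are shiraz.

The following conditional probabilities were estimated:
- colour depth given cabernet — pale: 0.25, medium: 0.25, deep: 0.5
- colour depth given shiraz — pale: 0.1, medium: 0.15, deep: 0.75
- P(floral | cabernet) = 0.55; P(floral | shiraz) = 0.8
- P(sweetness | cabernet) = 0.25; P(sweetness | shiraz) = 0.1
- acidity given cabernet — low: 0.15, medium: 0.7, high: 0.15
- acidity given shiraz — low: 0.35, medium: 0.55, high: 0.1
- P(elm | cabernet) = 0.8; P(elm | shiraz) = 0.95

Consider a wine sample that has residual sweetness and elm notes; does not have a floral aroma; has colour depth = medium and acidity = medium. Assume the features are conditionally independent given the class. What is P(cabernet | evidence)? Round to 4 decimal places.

0.9948

cabernet: 0.95 × 0.25 × (1−0.55) × 0.25 × 0.7 × 0.8 = 0.0149625
shiraz: 0.05 × 0.15 × (1−0.8) × 0.1 × 0.55 × 0.95 = 0.000078375
P(cabernet | x) = 0.0149625 / 0.015040875 ≈ 0.9948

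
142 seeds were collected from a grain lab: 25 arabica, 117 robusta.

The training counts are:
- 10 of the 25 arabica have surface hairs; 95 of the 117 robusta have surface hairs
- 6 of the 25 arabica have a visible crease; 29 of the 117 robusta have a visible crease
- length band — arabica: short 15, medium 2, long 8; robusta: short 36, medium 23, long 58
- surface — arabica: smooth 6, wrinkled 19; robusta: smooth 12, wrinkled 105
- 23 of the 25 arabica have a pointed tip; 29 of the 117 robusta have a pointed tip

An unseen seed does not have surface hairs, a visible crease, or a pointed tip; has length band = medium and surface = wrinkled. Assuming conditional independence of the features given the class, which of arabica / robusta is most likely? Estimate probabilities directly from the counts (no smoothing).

robusta

arabica: (25/142) × (15/25) × (19/25) × (2/25) × (19/25) × (2/25) ≈ 0.00039049
robusta: (117/142) × (22/117) × (88/117) × (23/117) × (105/117) × (88/117) ≈ 0.0154623
Highest score → robusta.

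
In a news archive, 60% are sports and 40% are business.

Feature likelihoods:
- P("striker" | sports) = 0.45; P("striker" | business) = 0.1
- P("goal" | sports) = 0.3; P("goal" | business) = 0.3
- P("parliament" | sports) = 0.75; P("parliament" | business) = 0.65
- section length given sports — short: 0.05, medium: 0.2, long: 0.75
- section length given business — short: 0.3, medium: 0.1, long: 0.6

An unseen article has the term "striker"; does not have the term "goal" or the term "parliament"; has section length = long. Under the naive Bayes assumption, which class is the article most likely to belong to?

sports

sports: 0.6 × 0.45 × (1−0.3) × (1−0.75) × 0.75 = 0.0354375
business: 0.4 × 0.1 × (1−0.3) × (1−0.65) × 0.6 = 0.00588
Highest score → sports.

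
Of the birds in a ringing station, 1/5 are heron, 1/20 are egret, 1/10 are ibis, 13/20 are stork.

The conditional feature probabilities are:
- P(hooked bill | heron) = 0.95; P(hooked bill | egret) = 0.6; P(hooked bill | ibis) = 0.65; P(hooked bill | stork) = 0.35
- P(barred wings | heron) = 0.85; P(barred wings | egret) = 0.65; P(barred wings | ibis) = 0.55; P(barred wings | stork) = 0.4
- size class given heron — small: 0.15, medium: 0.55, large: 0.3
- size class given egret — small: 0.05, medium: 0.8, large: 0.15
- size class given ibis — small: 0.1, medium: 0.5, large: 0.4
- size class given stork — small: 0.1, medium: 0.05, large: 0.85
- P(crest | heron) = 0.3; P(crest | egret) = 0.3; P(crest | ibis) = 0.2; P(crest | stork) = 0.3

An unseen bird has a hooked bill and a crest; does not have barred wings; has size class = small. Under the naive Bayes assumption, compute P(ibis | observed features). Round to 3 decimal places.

0.096

heron: 0.2 × 0.95 × (1−0.85) × 0.15 × 0.3 = 0.0012825
egret: 0.05 × 0.6 × (1−0.65) × 0.05 × 0.3 = 0.0001575
ibis: 0.1 × 0.65 × (1−0.55) × 0.1 × 0.2 = 0.000585
stork: 0.65 × 0.35 × (1−0.4) × 0.1 × 0.3 = 0.004095
P(ibis | x) = 0.000585 / 0.00612 ≈ 0.096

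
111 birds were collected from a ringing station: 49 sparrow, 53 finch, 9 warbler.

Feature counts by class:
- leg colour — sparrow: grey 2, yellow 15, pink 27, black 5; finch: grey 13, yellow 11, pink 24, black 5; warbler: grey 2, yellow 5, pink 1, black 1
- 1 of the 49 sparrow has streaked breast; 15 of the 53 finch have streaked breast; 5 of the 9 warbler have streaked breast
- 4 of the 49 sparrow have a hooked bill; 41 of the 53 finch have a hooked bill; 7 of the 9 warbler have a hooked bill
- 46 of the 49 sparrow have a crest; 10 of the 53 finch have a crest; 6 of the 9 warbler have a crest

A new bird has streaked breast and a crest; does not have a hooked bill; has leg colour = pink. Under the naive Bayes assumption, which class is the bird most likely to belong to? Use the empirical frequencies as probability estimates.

sparrow

sparrow: (49/111) × (27/49) × (1/49) × (45/49) × (46/49) ≈ 0.00427979
finch: (53/111) × (24/53) × (15/53) × (12/53) × (10/53) ≈ 0.00261417
warbler: (9/111) × (1/9) × (5/9) × (2/9) × (6/9) ≈ 0.000741482
Highest score → sparrow.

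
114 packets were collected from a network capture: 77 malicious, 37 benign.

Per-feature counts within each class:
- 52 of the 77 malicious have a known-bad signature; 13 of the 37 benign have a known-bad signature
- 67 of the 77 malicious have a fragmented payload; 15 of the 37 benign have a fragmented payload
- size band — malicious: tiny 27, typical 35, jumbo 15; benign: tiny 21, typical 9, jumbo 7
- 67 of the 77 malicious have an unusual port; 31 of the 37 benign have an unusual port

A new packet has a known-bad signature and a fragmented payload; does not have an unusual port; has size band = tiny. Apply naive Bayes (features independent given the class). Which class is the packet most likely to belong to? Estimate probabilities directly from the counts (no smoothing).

malicious

malicious: (77/114) × (52/77) × (67/77) × (27/77) × (10/77) ≈ 0.0180744
benign: (37/114) × (13/37) × (15/37) × (21/37) × (6/37) ≈ 0.00425496
Highest score → malicious.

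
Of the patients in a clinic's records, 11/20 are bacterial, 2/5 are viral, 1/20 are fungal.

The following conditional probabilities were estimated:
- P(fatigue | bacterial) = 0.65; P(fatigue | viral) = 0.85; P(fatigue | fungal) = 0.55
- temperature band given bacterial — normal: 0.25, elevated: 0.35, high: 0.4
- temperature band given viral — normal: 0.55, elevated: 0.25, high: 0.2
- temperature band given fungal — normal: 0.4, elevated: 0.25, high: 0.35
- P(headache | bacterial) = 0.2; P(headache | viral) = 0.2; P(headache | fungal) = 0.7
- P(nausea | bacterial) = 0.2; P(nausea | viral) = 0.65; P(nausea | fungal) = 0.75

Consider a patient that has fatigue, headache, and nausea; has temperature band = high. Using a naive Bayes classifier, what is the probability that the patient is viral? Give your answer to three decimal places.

bacterial: 0.55 × 0.65 × 0.4 × 0.2 × 0.2 = 0.00572
viral: 0.4 × 0.85 × 0.2 × 0.2 × 0.65 = 0.00884
fungal: 0.05 × 0.55 × 0.35 × 0.7 × 0.75 = 0.005053125
P(viral | x) = 0.00884 / 0.019613125 ≈ 0.451

0.451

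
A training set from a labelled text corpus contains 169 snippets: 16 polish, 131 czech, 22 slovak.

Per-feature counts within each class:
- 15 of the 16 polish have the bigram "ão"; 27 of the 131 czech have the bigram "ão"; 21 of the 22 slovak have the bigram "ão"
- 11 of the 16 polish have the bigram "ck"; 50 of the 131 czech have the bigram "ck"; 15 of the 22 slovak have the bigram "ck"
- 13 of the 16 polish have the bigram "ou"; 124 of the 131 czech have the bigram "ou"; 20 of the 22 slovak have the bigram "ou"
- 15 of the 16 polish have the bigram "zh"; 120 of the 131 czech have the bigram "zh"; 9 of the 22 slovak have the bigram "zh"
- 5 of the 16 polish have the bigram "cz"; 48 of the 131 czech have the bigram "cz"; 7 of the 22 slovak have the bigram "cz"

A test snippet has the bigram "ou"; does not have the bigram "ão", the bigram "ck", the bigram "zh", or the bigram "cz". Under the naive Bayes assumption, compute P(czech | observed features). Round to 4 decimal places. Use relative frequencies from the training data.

polish: (16/169) × (1/16) × (5/16) × (13/16) × (1/16) × (11/16) ≈ 0.0000645564
czech: (131/169) × (104/131) × (81/131) × (124/131) × (11/131) × (83/131) ≈ 0.0191619
slovak: (22/169) × (1/22) × (7/22) × (20/22) × (13/22) × (15/22) ≈ 0.000689581
P(czech | x) = 0.0191619 / 0.0199160374 ≈ 0.9621

0.9621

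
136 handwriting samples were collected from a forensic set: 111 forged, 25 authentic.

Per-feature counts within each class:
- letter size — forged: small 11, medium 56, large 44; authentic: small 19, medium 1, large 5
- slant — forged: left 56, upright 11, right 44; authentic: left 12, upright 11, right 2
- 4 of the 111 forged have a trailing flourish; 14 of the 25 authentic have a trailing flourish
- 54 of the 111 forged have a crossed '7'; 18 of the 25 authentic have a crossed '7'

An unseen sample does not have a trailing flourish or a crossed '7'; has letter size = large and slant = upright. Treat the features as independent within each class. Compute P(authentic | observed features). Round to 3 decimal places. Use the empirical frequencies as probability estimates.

0.112

forged: (111/136) × (44/111) × (11/111) × (107/111) × (57/111) ≈ 0.0158707
authentic: (25/136) × (5/25) × (11/25) × (11/25) × (7/25) ≈ 0.00199294
P(authentic | x) = 0.00199294 / 0.01786364 ≈ 0.112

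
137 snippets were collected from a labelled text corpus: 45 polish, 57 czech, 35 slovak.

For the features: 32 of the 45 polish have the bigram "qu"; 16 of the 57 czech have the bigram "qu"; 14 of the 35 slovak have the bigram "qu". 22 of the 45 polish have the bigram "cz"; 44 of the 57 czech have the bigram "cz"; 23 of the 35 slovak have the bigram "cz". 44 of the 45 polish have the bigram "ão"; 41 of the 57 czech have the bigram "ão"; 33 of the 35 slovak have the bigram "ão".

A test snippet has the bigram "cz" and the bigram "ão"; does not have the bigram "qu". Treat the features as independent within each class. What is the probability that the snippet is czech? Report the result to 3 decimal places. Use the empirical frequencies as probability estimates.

0.542

polish: (45/137) × (13/45) × (22/45) × (44/45) ≈ 0.04536
czech: (57/137) × (41/57) × (44/57) × (41/57) ≈ 0.166169
slovak: (35/137) × (21/35) × (23/35) × (33/35) ≈ 0.0949739
P(czech | x) = 0.166169 / 0.3065029 ≈ 0.542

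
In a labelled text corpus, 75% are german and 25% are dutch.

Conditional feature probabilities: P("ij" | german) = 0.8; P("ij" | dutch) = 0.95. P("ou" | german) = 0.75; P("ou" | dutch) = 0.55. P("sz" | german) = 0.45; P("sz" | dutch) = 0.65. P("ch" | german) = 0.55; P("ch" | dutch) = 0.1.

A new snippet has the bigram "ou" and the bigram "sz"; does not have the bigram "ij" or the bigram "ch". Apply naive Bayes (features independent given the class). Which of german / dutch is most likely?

german: 0.75 × (1−0.8) × 0.75 × 0.45 × (1−0.55) = 0.02278125
dutch: 0.25 × (1−0.95) × 0.55 × 0.65 × (1−0.1) = 0.004021875
Highest score → german.

german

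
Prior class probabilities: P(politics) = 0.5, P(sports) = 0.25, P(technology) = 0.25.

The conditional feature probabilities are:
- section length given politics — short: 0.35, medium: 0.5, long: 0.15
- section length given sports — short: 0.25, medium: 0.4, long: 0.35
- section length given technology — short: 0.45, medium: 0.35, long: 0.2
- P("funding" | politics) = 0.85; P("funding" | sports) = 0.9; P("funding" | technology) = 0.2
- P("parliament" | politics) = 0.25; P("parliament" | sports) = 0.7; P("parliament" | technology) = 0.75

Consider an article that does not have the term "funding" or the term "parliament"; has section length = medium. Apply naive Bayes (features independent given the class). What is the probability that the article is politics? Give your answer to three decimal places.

politics: 0.5 × 0.5 × (1−0.85) × (1−0.25) = 0.028125
sports: 0.25 × 0.4 × (1−0.9) × (1−0.7) = 0.003
technology: 0.25 × 0.35 × (1−0.2) × (1−0.75) = 0.0175
P(politics | x) = 0.028125 / 0.048625 ≈ 0.578

0.578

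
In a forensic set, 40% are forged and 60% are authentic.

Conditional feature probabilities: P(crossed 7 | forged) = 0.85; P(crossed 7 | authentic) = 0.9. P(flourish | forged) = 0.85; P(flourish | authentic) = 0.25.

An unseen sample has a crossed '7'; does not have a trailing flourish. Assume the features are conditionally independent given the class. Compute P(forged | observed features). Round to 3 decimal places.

0.112

forged: 0.4 × 0.85 × (1−0.85) = 0.051
authentic: 0.6 × 0.9 × (1−0.25) = 0.405
P(forged | x) = 0.051 / 0.456 ≈ 0.112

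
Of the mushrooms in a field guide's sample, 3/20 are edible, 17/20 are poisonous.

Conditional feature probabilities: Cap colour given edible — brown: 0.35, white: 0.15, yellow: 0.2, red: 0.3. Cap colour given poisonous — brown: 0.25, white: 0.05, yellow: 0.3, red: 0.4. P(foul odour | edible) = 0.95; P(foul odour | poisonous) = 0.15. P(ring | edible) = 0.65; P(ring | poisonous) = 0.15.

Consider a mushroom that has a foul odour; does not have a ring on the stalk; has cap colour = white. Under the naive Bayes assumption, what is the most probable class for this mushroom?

edible: 0.15 × 0.15 × 0.95 × (1−0.65) = 0.00748125
poisonous: 0.85 × 0.05 × 0.15 × (1−0.15) = 0.00541875
Highest score → edible.

edible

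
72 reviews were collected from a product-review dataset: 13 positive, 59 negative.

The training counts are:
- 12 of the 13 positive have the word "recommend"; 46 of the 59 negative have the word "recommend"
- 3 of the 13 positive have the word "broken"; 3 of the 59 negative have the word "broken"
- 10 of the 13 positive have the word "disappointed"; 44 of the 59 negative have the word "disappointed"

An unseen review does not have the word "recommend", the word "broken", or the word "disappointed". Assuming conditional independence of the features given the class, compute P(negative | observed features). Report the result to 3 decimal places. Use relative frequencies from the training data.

positive: (13/72) × (1/13) × (10/13) × (3/13) ≈ 0.00246548
negative: (59/72) × (13/59) × (56/59) × (15/59) ≈ 0.0435699
P(negative | x) = 0.0435699 / 0.04603538 ≈ 0.946

0.946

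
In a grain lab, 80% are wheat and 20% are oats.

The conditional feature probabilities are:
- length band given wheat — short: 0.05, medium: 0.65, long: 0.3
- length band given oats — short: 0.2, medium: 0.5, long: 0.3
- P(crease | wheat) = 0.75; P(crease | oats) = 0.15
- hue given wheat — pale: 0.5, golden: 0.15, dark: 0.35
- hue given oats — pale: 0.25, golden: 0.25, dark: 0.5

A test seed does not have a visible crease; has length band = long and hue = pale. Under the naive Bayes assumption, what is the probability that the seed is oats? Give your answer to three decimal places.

0.298

wheat: 0.8 × 0.3 × (1−0.75) × 0.5 = 0.03
oats: 0.2 × 0.3 × (1−0.15) × 0.25 = 0.01275
P(oats | x) = 0.01275 / 0.04275 ≈ 0.298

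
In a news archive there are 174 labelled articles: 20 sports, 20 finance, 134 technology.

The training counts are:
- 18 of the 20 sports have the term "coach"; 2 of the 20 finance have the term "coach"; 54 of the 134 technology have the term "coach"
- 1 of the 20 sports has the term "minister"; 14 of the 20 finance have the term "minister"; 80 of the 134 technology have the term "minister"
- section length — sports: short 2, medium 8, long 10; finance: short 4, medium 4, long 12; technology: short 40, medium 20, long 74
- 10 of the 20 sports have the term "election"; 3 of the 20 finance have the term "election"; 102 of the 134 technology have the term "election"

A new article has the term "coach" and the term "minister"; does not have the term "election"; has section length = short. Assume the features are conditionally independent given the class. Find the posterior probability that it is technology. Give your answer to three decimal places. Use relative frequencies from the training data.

0.890

sports: (20/174) × (18/20) × (1/20) × (2/20) × (10/20) ≈ 0.000258621
finance: (20/174) × (2/20) × (14/20) × (4/20) × (17/20) ≈ 0.00136782
technology: (134/174) × (54/134) × (80/134) × (40/134) × (32/134) ≈ 0.0132078
P(technology | x) = 0.0132078 / 0.014834241 ≈ 0.890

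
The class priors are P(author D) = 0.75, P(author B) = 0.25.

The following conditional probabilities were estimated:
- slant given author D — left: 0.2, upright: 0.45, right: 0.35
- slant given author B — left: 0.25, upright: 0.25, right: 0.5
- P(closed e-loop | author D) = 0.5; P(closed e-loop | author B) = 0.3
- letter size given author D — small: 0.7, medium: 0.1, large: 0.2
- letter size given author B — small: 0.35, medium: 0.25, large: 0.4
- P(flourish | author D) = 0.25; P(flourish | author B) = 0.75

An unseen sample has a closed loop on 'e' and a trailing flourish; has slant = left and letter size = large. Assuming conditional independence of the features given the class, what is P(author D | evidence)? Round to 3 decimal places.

0.400

author D: 0.75 × 0.2 × 0.5 × 0.2 × 0.25 = 0.00375
author B: 0.25 × 0.25 × 0.3 × 0.4 × 0.75 = 0.005625
P(author D | x) = 0.00375 / 0.009375 ≈ 0.400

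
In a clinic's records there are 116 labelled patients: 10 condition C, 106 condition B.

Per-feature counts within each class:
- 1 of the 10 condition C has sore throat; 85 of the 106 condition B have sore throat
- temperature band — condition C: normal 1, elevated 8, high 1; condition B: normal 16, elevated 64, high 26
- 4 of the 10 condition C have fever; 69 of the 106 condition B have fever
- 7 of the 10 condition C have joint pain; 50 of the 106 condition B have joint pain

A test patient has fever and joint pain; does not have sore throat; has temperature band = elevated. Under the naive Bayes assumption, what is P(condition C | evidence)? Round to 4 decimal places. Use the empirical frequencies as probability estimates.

0.3412

condition C: (10/116) × (9/10) × (8/10) × (4/10) × (7/10) ≈ 0.0173793
condition B: (106/116) × (21/106) × (64/106) × (69/106) × (50/106) ≈ 0.0335616
P(condition C | x) = 0.0173793 / 0.0509409 ≈ 0.3412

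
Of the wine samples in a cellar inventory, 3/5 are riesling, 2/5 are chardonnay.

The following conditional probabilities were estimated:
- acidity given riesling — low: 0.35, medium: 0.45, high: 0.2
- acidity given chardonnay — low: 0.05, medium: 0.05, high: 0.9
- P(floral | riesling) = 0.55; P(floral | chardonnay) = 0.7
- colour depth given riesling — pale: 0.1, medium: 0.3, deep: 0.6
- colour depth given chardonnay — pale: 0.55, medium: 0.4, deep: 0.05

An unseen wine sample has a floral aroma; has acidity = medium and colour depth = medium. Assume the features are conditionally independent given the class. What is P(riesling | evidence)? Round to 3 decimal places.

riesling: 0.6 × 0.45 × 0.55 × 0.3 = 0.04455
chardonnay: 0.4 × 0.05 × 0.7 × 0.4 = 0.0056
P(riesling | x) = 0.04455 / 0.05015 ≈ 0.888

0.888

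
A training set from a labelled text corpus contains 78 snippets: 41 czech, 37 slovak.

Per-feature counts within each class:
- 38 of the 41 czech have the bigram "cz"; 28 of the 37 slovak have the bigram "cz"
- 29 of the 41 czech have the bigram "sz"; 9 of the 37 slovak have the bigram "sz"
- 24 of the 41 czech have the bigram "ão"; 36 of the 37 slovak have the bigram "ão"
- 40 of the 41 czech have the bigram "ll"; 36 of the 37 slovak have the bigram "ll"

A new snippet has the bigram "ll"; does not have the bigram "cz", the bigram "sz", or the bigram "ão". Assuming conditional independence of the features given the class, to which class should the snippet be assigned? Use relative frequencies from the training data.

czech

czech: (41/78) × (3/41) × (12/41) × (17/41) × (40/41) ≈ 0.00455371
slovak: (37/78) × (9/37) × (28/37) × (1/37) × (36/37) ≈ 0.00229617
Highest score → czech.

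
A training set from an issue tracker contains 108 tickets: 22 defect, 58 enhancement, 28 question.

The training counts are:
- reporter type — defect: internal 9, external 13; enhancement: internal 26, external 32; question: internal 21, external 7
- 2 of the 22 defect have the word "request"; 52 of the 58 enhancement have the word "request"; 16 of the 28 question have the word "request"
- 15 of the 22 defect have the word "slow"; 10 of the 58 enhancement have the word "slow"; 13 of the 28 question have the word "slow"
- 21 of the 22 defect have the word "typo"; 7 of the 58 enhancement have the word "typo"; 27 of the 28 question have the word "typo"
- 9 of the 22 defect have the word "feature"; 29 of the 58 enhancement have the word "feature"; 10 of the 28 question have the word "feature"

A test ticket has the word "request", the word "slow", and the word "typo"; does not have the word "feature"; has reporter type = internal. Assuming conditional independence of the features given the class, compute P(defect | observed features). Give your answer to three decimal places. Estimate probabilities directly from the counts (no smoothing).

defect: (22/108) × (9/22) × (2/22) × (15/22) × (21/22) × (13/22) ≈ 0.00291348
enhancement: (58/108) × (26/58) × (52/58) × (10/58) × (7/58) × (29/58) ≈ 0.00224562
question: (28/108) × (21/28) × (16/28) × (13/28) × (27/28) × (18/28) ≈ 0.0319789
P(defect | x) = 0.00291348 / 0.037138 ≈ 0.078

0.078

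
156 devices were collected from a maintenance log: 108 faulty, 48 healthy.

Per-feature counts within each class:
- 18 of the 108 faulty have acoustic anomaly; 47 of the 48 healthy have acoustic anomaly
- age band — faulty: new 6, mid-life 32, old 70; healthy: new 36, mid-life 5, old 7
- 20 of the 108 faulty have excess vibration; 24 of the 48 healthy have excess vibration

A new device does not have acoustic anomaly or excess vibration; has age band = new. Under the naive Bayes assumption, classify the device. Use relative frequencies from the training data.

faulty: (108/156) × (90/108) × (6/108) × (88/108) ≈ 0.0261159
healthy: (48/156) × (1/48) × (36/48) × (24/48) ≈ 0.00240385
Highest score → faulty.

faulty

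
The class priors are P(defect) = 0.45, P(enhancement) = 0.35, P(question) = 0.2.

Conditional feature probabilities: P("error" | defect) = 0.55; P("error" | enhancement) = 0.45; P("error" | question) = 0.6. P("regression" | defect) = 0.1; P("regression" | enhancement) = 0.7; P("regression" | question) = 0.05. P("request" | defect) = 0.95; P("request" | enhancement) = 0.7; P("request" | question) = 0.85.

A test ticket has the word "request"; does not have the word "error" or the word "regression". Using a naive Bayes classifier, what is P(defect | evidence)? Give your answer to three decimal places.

defect: 0.45 × (1−0.55) × (1−0.1) × 0.95 = 0.1731375
enhancement: 0.35 × (1−0.45) × (1−0.7) × 0.7 = 0.040425
question: 0.2 × (1−0.6) × (1−0.05) × 0.85 = 0.0646
P(defect | x) = 0.1731375 / 0.2781625 ≈ 0.622

0.622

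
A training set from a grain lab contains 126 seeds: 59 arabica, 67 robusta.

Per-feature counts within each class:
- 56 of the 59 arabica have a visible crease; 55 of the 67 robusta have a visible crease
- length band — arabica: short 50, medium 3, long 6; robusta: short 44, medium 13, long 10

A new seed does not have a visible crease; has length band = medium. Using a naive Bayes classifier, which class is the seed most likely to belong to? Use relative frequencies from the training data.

arabica: (59/126) × (3/59) × (3/59) ≈ 0.00121065
robusta: (67/126) × (12/67) × (13/67) ≈ 0.018479
Highest score → robusta.

robusta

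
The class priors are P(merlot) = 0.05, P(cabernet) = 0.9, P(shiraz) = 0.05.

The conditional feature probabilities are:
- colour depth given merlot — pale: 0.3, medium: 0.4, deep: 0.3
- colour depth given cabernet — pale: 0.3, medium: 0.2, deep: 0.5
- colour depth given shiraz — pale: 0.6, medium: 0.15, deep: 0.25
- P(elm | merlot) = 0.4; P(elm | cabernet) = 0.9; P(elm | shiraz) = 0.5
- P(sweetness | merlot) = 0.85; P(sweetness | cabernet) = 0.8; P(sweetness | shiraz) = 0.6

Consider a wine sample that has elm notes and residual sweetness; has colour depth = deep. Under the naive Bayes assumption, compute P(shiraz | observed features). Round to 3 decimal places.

0.011

merlot: 0.05 × 0.3 × 0.4 × 0.85 = 0.0051
cabernet: 0.9 × 0.5 × 0.9 × 0.8 = 0.324
shiraz: 0.05 × 0.25 × 0.5 × 0.6 = 0.00375
P(shiraz | x) = 0.00375 / 0.33285 ≈ 0.011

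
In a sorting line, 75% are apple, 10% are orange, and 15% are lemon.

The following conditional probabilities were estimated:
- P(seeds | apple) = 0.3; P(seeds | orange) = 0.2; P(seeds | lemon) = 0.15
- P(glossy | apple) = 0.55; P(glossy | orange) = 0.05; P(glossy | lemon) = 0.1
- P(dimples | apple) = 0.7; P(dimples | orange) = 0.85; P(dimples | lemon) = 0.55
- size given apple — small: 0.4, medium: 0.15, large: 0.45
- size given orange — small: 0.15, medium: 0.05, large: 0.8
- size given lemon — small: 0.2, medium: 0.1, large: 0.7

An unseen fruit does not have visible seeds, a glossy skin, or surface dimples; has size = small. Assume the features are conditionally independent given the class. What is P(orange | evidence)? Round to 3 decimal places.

apple: 0.75 × (1−0.3) × (1−0.55) × (1−0.7) × 0.4 = 0.02835
orange: 0.1 × (1−0.2) × (1−0.05) × (1−0.85) × 0.15 = 0.00171
lemon: 0.15 × (1−0.15) × (1−0.1) × (1−0.55) × 0.2 = 0.0103275
P(orange | x) = 0.00171 / 0.0403875 ≈ 0.042

0.042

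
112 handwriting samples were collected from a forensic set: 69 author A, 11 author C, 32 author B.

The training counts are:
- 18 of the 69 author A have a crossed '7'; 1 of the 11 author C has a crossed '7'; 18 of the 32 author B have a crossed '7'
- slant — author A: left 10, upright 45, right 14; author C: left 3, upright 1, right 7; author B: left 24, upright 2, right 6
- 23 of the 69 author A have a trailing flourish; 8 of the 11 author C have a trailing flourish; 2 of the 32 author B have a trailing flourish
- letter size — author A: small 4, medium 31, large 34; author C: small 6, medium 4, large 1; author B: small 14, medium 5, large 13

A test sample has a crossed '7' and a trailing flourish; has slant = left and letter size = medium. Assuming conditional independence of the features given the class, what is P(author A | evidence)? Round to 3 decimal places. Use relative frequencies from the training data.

author A: (69/112) × (18/69) × (10/69) × (23/69) × (31/69) ≈ 0.00348816
author C: (11/112) × (1/11) × (3/11) × (8/11) × (4/11) ≈ 0.000643984
author B: (32/112) × (18/32) × (24/32) × (2/32) × (5/32) ≈ 0.00117711
P(author A | x) = 0.00348816 / 0.005309254 ≈ 0.657

0.657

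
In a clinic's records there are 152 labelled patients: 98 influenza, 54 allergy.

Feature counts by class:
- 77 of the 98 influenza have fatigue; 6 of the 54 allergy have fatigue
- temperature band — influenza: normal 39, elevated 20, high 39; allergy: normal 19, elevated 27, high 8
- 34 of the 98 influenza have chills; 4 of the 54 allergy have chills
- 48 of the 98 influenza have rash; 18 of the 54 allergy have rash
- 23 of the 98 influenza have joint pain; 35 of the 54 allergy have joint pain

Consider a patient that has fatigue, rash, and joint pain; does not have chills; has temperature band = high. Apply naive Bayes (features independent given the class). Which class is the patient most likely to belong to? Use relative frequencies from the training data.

influenza

influenza: (98/152) × (77/98) × (39/98) × (64/98) × (48/98) × (23/98) ≈ 0.0151341
allergy: (54/152) × (6/54) × (8/54) × (50/54) × (18/54) × (35/54) ≈ 0.00116986
Highest score → influenza.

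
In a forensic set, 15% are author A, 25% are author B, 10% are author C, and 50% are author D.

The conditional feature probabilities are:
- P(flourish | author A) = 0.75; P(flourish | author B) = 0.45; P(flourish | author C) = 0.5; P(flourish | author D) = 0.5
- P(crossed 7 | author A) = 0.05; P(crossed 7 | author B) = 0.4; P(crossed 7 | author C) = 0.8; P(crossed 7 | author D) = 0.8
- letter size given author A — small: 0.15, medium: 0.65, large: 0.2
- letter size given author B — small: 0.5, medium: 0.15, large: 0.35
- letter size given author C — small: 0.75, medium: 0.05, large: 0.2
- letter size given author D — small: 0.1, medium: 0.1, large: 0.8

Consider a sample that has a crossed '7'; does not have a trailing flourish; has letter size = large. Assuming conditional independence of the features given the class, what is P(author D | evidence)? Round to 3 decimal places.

author A: 0.15 × (1−0.75) × 0.05 × 0.2 = 0.000375
author B: 0.25 × (1−0.45) × 0.4 × 0.35 = 0.01925
author C: 0.1 × (1−0.5) × 0.8 × 0.2 = 0.008
author D: 0.5 × (1−0.5) × 0.8 × 0.8 = 0.16
P(author D | x) = 0.16 / 0.187625 ≈ 0.853

0.853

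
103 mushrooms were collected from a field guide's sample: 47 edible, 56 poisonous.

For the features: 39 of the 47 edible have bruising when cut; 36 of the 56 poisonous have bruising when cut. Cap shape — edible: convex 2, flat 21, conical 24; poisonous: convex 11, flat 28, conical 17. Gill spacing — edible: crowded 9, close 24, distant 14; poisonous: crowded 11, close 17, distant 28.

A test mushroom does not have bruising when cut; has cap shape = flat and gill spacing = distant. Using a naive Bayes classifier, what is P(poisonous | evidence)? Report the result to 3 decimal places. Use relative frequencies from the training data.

0.824

edible: (47/103) × (8/47) × (21/47) × (14/47) ≈ 0.0103372
poisonous: (56/103) × (20/56) × (28/56) × (28/56) ≈ 0.0485437
P(poisonous | x) = 0.0485437 / 0.0588809 ≈ 0.824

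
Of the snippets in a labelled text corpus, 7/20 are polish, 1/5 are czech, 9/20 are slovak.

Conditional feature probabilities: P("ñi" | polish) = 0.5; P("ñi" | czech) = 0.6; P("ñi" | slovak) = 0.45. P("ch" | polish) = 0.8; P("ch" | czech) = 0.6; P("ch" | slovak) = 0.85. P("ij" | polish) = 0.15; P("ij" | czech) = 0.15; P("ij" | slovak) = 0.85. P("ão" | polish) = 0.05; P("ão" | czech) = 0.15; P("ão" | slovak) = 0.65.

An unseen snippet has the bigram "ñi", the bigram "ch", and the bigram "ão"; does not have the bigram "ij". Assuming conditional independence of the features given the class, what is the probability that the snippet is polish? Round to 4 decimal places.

0.1864

polish: 0.35 × 0.5 × 0.8 × (1−0.15) × 0.05 = 0.00595
czech: 0.2 × 0.6 × 0.6 × (1−0.15) × 0.15 = 0.00918
slovak: 0.45 × 0.45 × 0.85 × (1−0.85) × 0.65 = 0.0167821875
P(polish | x) = 0.00595 / 0.0319121875 ≈ 0.1864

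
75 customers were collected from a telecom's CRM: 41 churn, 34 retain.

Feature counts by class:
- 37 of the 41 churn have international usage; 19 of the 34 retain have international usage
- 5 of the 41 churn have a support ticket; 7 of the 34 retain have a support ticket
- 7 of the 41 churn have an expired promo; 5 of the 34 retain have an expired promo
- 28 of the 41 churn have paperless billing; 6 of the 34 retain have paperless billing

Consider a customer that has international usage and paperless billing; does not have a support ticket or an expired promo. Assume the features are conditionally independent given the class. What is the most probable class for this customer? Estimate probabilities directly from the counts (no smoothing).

churn: (41/75) × (37/41) × (36/41) × (34/41) × (28/41) ≈ 0.245317
retain: (34/75) × (19/34) × (27/34) × (29/34) × (6/34) ≈ 0.0302809
Highest score → churn.

churn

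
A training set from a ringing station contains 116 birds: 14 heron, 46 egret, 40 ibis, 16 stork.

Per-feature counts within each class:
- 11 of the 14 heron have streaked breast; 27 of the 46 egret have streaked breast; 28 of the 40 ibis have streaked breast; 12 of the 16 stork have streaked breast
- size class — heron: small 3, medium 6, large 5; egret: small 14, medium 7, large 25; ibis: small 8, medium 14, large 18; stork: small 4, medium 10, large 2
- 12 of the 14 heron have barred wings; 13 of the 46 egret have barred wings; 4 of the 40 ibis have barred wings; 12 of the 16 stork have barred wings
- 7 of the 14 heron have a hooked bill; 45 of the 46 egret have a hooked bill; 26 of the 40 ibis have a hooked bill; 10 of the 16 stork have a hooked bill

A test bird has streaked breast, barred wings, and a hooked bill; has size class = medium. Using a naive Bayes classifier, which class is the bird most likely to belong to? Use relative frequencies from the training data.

heron: (14/116) × (11/14) × (6/14) × (12/14) × (7/14) ≈ 0.0174173
egret: (46/116) × (27/46) × (7/46) × (13/46) × (45/46) ≈ 0.00979233
ibis: (40/116) × (28/40) × (14/40) × (4/40) × (26/40) ≈ 0.00549138
stork: (16/116) × (12/16) × (10/16) × (12/16) × (10/16) ≈ 0.0303071
Highest score → stork.

stork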